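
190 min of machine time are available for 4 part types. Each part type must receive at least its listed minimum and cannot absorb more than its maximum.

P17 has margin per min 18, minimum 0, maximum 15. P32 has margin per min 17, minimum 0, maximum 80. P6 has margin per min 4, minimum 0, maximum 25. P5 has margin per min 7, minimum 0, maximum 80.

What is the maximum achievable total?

2250

Meeting every minimum uses 0+0+0+0 = 0 min, leaving 190.
Highest margin per min first: P17 18 > P32 17 > P5 7 > P6 4.
P17 takes 15 more to reach its cap of 15 — 175 left.
P32: +80 to 80 (cap) — 95 left.
P5: +80 to 80 (cap) — 15 left.
P6 has room for 25 more but only 15 remain, so it gets 15.
Total = 18×15 + 17×80 + 4×15 + 7×80 = 2250.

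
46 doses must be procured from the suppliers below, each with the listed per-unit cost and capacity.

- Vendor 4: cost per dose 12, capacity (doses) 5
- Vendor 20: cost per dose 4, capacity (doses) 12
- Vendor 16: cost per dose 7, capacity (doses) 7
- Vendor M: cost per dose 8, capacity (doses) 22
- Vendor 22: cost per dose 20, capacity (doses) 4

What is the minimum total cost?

333

Fill from the cheapest supplier first.
Vendor 20 at 4: take all 12 doses → 34 still needed.
Take 7 from Vendor 16 at 7 → need 27 more.
Vendor M (8): use full 22 → 5 doses to go.
Take 5 from Vendor 4 at 12 → need 0 more.
Vendor 22: unused.
Cost = 12×4 + 7×7 + 22×8 + 5×12 = 333.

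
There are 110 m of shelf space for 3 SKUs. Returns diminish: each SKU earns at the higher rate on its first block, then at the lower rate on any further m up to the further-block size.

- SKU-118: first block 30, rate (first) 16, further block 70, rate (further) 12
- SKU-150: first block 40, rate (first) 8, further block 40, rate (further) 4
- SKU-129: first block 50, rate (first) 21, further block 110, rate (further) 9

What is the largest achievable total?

1890

Treat each block as its own option and order by rate: SKU-129/first 21 > SKU-118/first 16 > SKU-118/second 12 > SKU-129/second 9 > SKU-150/first 8 > SKU-150/second 4.
SKU-129 first at 21: fill all 50 ; 60 left.
Fill SKU-118 first block (30 at 16) ; 30 left.
SKU-118/second: +30 of 70 at 12; pool empty.
Total = 21×50 + 16×30 + 12×30 = 1890.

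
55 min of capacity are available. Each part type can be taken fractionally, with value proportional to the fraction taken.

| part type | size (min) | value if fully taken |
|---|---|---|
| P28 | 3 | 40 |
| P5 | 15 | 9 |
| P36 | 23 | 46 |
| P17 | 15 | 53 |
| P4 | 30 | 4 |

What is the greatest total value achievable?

Sort by value density: P28 40/3≈13.3, P17 53/15≈3.53, P36 46/23≈2, P5 9/15≈0.6, P4 4/30≈0.133.
All 3 min of P28 fit (value 40) → 52 remain.
P17: take in full, 15 min for value 53 → 37 left.
Take all of P36 (23 min, value 46) → 14 min left.
14 min left: a 14/15 share of P5 gives 9×14/15 = 8.4.
Total value = 147.4.

147.4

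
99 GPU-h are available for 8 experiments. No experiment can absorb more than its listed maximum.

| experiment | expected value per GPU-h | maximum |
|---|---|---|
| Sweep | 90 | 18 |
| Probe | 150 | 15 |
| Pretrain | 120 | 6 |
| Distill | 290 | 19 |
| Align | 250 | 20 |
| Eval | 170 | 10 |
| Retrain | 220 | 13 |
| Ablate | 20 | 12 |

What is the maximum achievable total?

Order the experiments by expected value per GPU-h: Distill 290 > Align 250 > Retrain 220 > Eval 170 > Probe 150 > Pretrain 120 > Sweep 90 > Ablate 20.
Distill takes 19 to reach its cap of 19 → 80 left.
Give Align 20 to hit its cap of 20 → 60 left.
Retrain: +13 to 13 (cap) → 47 left.
Eval takes 10 to reach its cap of 10 → 37 left.
Probe: +15 to 15 (cap) → 22 left.
Pretrain: +6 to 6 (cap) → 16 left.
Sweep: +16 (room for 18) → 16. Pool exhausted.
Total = 90×16 + 150×15 + 120×6 + 290×19 + 250×20 + 170×10 + 220×13 = 19480.

19480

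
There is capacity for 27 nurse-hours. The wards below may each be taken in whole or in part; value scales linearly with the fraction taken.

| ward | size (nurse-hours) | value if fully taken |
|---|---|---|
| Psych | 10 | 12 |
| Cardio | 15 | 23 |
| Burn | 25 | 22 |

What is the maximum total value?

36.76

Sort by value density: Cardio 23/15≈1.53, Psych 12/10≈1.2, Burn 22/25≈0.88.
All 15 nurse-hours of Cardio fit (value 23) → 12 remain.
Take all of Psych (10 nurse-hours, value 12) → 2 nurse-hours left.
Fill the last 2 nurse-hours with part of Burn: 2/25 of it earns 1.76.
Total value = 36.76.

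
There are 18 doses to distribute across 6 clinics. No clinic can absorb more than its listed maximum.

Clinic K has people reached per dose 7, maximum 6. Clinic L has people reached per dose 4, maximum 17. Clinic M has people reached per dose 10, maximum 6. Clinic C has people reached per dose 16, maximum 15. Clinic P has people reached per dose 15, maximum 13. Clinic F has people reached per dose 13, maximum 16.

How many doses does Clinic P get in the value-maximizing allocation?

3

Highest people reached per dose first: Clinic C 16 > Clinic P 15 > Clinic F 13 > Clinic M 10 > Clinic K 7 > Clinic L 4.
Give Clinic C 15 to hit its cap of 15 — 3 left.
Clinic P: +3 (room for 13) → 3. Pool exhausted.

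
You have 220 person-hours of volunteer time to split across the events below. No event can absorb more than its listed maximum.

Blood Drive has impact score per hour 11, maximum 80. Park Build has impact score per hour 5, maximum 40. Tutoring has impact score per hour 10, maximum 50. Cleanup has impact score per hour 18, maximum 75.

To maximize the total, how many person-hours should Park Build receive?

Order the events by impact score per hour: Cleanup 18 > Blood Drive 11 > Tutoring 10 > Park Build 5.
Cleanup takes 75 to reach its cap of 75 ; 145 left.
Give Blood Drive 80 to hit its cap of 80 ; 65 left.
Tutoring takes 50 to reach its cap of 50 ; 15 left.
Only 15 left; Park Build takes them to reach 15.

15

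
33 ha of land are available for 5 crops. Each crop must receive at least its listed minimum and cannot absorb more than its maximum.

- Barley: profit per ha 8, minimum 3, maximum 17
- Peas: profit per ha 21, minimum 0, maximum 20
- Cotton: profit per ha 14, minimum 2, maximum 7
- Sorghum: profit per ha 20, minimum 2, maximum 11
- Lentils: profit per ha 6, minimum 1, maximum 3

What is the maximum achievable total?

Meeting every minimum uses 3+0+2+2+1 = 8 ha, leaving 25.
Rank by profit per ha: Peas 21 > Sorghum 20 > Cotton 14 > Barley 8 > Lentils 6.
Give Peas 20 more to hit its cap of 20 ; 5 left.
Only 5 left; Sorghum takes them to reach 7.
Total = 8×3 + 21×20 + 14×2 + 20×7 + 6×1 = 618.

618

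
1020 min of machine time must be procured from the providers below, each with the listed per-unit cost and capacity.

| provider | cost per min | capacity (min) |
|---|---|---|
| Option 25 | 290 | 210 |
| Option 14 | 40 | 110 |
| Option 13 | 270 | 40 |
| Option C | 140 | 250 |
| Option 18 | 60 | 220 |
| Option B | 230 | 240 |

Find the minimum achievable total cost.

Cheapest first:
Option 14 at 40: take all 110 min → 910 still needed.
Take 220 from Option 18 at 60 → need 690 more.
Option C at 140: take all 250 min → 440 still needed.
Option B at 230: take all 240 min → 200 still needed.
Option 13 (270): use full 40 → 160 min to go.
Option 25 at 290: take 160 of its 210 → requirement met.
Cost = 110×40 + 220×60 + 250×140 + 240×230 + 40×270 + 160×290 = 165000.

165000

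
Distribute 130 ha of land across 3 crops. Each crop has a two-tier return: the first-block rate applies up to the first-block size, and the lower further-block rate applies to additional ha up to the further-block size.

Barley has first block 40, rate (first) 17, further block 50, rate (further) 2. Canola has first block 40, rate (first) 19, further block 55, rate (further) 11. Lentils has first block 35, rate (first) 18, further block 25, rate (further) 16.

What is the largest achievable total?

2310

Treat each block as its own option and order by rate: Canola/first 19 > Lentils/first 18 > Barley/first 17 > Lentils/second 16 > Canola/second 11 > Barley/second 2.
Fill Canola first block (40 at 19) ; 90 left.
Lentils first at 18: fill all 35 ; 55 left.
Barley/first (17): +40 ; 15 left.
15 remain; put them into Lentils second at 16.
Total = 19×40 + 18×35 + 17×40 + 16×15 = 2310.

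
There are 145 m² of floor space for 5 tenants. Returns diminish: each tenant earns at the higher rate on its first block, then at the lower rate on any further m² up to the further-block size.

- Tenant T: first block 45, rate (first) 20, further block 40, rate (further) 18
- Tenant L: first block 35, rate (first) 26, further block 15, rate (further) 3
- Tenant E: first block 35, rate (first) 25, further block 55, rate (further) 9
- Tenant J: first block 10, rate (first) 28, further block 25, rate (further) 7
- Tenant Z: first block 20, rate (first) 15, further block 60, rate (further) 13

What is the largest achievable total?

Rank every tier by rate: Tenant J/T1 28 > Tenant L/T1 26 > Tenant E/T1 25 > Tenant T/T1 20 > Tenant T/T2 18 > Tenant Z/T1 15 > Tenant Z/T2 13 > Tenant E/T2 9 > Tenant J/T2 7 > Tenant L/T2 3.
Fill Tenant J T1 block (10 at 28) ; 135 left.
Tenant L/T1 (26): +35 ; 100 left.
Tenant E/T1 (25): +35 ; 65 left.
Fill Tenant T T1 block (45 at 20) ; 20 left.
Tenant T/T2: +20 of 40 at 18; pool empty.
Total = 28×10 + 26×35 + 25×35 + 20×45 + 18×20 = 3325.

3325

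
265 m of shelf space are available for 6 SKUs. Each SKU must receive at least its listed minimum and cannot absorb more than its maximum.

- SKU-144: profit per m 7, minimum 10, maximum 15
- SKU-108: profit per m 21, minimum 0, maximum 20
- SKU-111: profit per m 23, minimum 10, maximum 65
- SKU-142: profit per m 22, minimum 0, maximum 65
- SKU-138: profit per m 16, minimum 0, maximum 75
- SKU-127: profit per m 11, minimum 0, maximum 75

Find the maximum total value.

4945

Meeting every minimum uses 10+0+10+0+0+0 = 20 m, leaving 245.
Rank by profit per m: SKU-111 23 > SKU-142 22 > SKU-108 21 > SKU-138 16 > SKU-127 11 > SKU-144 7.
SKU-111: +55 to 65 (cap) ; 190 left.
SKU-142: +65 to 65 (cap) ; 125 left.
SKU-108: +20 to 20 (cap) ; 105 left.
Give SKU-138 75 more to hit its cap of 75 ; 30 left.
SKU-127 has room for 75 more but only 30 remain, so it gets 30.
Total = 7×10 + 21×20 + 23×65 + 22×65 + 16×75 + 11×30 = 4945.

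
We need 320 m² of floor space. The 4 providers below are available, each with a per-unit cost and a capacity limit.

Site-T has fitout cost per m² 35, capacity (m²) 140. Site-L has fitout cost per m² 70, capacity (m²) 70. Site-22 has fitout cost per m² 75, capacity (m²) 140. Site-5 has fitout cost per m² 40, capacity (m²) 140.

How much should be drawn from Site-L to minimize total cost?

40

Use providers in increasing cost order.
Site-T at 35: take all 140 m² ; 180 still needed.
Site-5 at 40: take all 140 m² ; 40 still needed.
Site-L (70): take the remaining 40 ; done.
Site-22: unused.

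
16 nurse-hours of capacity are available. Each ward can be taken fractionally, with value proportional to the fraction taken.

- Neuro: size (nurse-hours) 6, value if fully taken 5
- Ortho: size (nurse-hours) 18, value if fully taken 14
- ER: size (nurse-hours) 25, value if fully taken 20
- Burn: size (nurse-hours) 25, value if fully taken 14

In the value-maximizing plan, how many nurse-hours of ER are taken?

Best value per unit of size first: Neuro 5/6≈0.833, ER 20/25≈0.8, Ortho 14/18≈0.778, Burn 14/25≈0.56.
Neuro: take in full, 6 nurse-hours for value 5 → 10 left.
Only 10 nurse-hours remain; take 10/25 of ER for value 20×10/25 = 8.

10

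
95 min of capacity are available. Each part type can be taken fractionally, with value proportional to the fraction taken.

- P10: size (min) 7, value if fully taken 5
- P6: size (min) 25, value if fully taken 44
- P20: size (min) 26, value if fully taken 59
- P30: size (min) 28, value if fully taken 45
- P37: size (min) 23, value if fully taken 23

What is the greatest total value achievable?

164

Rank by value-to-size ratio: P20 59/26≈2.27, P6 44/25≈1.76, P30 45/28≈1.61, P37 23/23≈1, P10 5/7≈0.714.
All 26 min of P20 fit (value 59) ; 69 remain.
All 25 min of P6 fit (value 44) ; 44 remain.
Take all of P30 (28 min, value 45) ; 16 min left.
Only 16 min remain; take 16/23 of P37 for value 23×16/23 = 16.
Total value = 164.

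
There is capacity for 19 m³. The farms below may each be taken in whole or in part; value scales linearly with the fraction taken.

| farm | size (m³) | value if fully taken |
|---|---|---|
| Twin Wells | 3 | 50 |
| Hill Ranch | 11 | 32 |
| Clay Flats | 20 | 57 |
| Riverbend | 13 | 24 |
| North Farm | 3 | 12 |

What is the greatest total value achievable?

Sort by value density: Twin Wells 50/3≈16.7, North Farm 12/3≈4, Hill Ranch 32/11≈2.91, Clay Flats 57/20≈2.85, Riverbend 24/13≈1.85.
Twin Wells: take in full, 3 m³ for value 50 — 16 left.
North Farm: take in full, 3 m³ for value 12 — 13 left.
Hill Ranch: take in full, 11 m³ for value 32 — 2 left.
Fill the last 2 m³ with part of Clay Flats: 2/20 of it earns 5.7.
Total value = 99.7.

99.7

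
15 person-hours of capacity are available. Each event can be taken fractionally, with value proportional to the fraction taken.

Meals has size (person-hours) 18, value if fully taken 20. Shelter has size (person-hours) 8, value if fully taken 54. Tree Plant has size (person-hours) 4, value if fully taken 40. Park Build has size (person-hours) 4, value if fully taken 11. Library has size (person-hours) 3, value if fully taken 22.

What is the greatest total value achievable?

116

Sort by value density: Tree Plant 40/4≈10, Library 22/3≈7.33, Shelter 54/8≈6.75, Park Build 11/4≈2.75, Meals 20/18≈1.11.
Tree Plant: take in full, 4 person-hours for value 40 → 11 left.
All 3 person-hours of Library fit (value 22) → 8 remain.
Shelter: take in full, 8 person-hours for value 54 → 0 left.
Total value = 116.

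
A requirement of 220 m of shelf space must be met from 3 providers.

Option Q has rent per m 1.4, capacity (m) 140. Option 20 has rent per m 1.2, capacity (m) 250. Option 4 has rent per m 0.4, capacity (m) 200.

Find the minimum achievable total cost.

Fill from the cheapest provider first.
Take 200 from Option 4 at 0.4 ; need 20 more.
Take 20 from Option 20 at 1.2 to finish.
Option Q: unused.
Cost = 200×0.4 + 20×1.2 = 104.

104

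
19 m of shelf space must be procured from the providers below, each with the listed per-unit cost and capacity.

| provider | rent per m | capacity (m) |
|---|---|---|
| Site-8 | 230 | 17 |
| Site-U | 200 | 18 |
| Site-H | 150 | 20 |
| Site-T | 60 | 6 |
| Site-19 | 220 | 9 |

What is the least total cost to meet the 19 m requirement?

Fill from the cheapest provider first.
Take 6 from Site-T at 60 → need 13 more.
Site-H (150): take the remaining 13 → done.
Site-U, Site-19, Site-8: unused.
Cost = 6×60 + 13×150 = 2310.

2310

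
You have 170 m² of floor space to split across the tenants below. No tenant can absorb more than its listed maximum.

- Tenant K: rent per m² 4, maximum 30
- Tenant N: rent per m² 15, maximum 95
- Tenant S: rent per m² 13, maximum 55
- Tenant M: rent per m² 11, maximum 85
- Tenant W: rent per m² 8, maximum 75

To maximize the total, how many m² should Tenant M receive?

20

Highest rent per m² first: Tenant N 15 > Tenant S 13 > Tenant M 11 > Tenant W 8 > Tenant K 4.
Tenant N takes 95 to reach its cap of 95 ; 75 left.
Give Tenant S 55 to hit its cap of 55 ; 20 left.
Tenant M: +20 (room for 85) → 20. Pool exhausted.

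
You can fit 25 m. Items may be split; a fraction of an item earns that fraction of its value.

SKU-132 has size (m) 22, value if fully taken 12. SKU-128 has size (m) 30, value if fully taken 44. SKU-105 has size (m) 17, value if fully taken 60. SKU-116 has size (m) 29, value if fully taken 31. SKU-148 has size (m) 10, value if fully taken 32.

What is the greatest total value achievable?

85.6

Sort by value density: SKU-105 60/17≈3.53, SKU-148 32/10≈3.2, SKU-128 44/30≈1.47, SKU-116 31/29≈1.07, SKU-132 12/22≈0.545.
SKU-105: take in full, 17 m for value 60 ; 8 left.
8 m left: a 8/10 share of SKU-148 gives 32×8/10 = 25.6.
Total value = 85.6.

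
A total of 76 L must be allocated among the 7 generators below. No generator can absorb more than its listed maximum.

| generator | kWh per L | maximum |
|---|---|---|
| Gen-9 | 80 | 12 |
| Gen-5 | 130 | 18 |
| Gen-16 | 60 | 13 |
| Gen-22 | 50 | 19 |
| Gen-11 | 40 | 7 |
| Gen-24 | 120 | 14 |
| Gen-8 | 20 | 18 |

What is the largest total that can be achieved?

6710

Order the generators by kWh per L: Gen-5 130 > Gen-24 120 > Gen-9 80 > Gen-16 60 > Gen-22 50 > Gen-11 40 > Gen-8 20.
Gen-5: +18 to 18 (cap) ; 58 left.
Gen-24: +14 to 14 (cap) ; 44 left.
Gen-9: +12 to 12 (cap) ; 32 left.
Gen-16 takes 13 to reach its cap of 13 ; 19 left.
Gen-22 takes 19 to reach its cap of 19 ; 0 left.
Total = 80×12 + 130×18 + 60×13 + 50×19 + 120×14 = 6710.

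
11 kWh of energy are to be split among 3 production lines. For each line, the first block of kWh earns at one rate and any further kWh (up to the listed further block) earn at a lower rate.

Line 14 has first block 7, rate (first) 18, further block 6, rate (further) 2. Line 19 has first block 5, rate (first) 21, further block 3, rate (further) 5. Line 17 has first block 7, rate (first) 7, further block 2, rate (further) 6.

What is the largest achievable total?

213

Treat each block as its own option and order by rate: Line 19/first 21 > Line 14/first 18 > Line 17/first 7 > Line 17/second 6 > Line 19/second 5 > Line 14/second 2.
Fill Line 19 first block (5 at 21) ; 6 left.
Line 14 first at 18: only 6 left, fill 6.
Total = 21×5 + 18×6 = 213.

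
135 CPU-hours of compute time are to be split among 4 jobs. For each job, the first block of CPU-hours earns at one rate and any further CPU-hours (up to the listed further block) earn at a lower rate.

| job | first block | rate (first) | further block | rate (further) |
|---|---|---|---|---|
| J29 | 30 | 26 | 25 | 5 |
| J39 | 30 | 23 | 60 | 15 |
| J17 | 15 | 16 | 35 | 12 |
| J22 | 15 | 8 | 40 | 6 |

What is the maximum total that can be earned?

2610

Treat each block as its own option and order by rate: J29/T1 26 > J39/T1 23 > J17/T1 16 > J39/T2 15 > J17/T2 12 > J22/T1 8 > J22/T2 6 > J29/T2 5.
J29 T1 at 26: fill all 30 ; 105 left.
J39 T1 at 23: fill all 30 ; 75 left.
Fill J17 T1 block (15 at 16) ; 60 left.
Fill J39 T2 block (60 at 15) ; 0 left.
Total = 26×30 + 23×30 + 16×15 + 15×60 = 2610.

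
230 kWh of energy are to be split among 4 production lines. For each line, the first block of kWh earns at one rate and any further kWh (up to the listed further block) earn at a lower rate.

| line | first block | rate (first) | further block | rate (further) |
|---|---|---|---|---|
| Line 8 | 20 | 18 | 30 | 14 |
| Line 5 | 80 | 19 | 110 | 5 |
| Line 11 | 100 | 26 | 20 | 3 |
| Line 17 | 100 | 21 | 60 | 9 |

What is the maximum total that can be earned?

Order all 8 blocks by rate: Line 11/tier1 26 > Line 17/tier1 21 > Line 5/tier1 19 > Line 8/tier1 18 > Line 8/tier2 14 > Line 17/tier2 9 > Line 5/tier2 5 > Line 11/tier2 3.
Fill Line 11 tier1 block (100 at 26) — 130 left.
Line 17/tier1 (21): +100 — 30 left.
30 remain; put them into Line 5 tier1 at 19.
Total = 26×100 + 21×100 + 19×30 = 5270.

5270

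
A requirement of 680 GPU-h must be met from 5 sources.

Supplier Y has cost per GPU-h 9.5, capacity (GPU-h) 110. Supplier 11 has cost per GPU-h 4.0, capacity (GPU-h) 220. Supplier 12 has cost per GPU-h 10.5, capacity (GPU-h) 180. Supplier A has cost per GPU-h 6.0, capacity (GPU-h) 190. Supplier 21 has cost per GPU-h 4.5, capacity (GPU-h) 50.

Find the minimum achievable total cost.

4445

Cheapest first:
Supplier 11 (4.0): use full 220 → 460 GPU-h to go.
Supplier 21 (4.5): use full 50 → 410 GPU-h to go.
Supplier A at 6.0: take all 190 GPU-h → 220 still needed.
Supplier Y at 9.5: take all 110 GPU-h → 110 still needed.
Take 110 from Supplier 12 at 10.5 to finish.
Cost = 220×4.0 + 50×4.5 + 190×6.0 + 110×9.5 + 110×10.5 = 4445.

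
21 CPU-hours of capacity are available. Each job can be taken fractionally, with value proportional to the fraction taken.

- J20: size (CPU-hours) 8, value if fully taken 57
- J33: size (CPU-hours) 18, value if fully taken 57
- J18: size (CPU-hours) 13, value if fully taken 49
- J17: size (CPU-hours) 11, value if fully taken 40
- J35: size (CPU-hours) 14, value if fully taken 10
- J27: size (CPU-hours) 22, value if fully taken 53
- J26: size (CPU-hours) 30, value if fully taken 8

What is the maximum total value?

Best value per unit of size first: J20 57/8≈7.12, J18 49/13≈3.77, J17 40/11≈3.64, J33 57/18≈3.17, J27 53/22≈2.41, J35 10/14≈0.714, J26 8/30≈0.267.
J20: take in full, 8 CPU-hours for value 57 ; 13 left.
J18: take in full, 13 CPU-hours for value 49 ; 0 left.
Total value = 106.

106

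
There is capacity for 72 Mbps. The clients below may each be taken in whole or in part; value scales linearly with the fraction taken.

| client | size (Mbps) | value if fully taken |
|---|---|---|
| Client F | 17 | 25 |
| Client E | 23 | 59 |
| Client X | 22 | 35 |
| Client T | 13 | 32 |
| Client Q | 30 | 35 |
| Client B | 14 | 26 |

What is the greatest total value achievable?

Rank by value-to-size ratio: Client E 59/23≈2.57, Client T 32/13≈2.46, Client B 26/14≈1.86, Client X 35/22≈1.59, Client F 25/17≈1.47, Client Q 35/30≈1.17.
All 23 Mbps of Client E fit (value 59) → 49 remain.
All 13 Mbps of Client T fit (value 32) → 36 remain.
Take all of Client B (14 Mbps, value 26) → 22 Mbps left.
Take all of Client X (22 Mbps, value 35) → 0 Mbps left.
Total value = 152.

152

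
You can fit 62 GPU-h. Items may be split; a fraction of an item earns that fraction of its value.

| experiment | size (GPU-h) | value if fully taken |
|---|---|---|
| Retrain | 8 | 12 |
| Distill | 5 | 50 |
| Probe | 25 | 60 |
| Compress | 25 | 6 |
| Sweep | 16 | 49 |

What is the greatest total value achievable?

172.92

Rank by value-to-size ratio: Distill 50/5≈10, Sweep 49/16≈3.06, Probe 60/25≈2.4, Retrain 12/8≈1.5, Compress 6/25≈0.24.
Distill: take in full, 5 GPU-h for value 50 → 57 left.
Sweep: take in full, 16 GPU-h for value 49 → 41 left.
All 25 GPU-h of Probe fit (value 60) → 16 remain.
All 8 GPU-h of Retrain fit (value 12) → 8 remain.
Fill the last 8 GPU-h with part of Compress: 8/25 of it earns 1.92.
Total value = 172.92.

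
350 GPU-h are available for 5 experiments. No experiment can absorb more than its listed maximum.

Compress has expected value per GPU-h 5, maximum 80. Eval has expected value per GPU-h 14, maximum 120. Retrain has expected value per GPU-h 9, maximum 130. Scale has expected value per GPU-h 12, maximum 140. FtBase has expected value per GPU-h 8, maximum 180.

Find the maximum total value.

4170

Rank by expected value per GPU-h: Eval 14 > Scale 12 > Retrain 9 > FtBase 8 > Compress 5.
Give Eval 120 to hit its cap of 120 — 230 left.
Give Scale 140 to hit its cap of 140 — 90 left.
Retrain has room for 130 but only 90 remain, so it gets 90.
Total = 14×120 + 9×90 + 12×140 = 4170.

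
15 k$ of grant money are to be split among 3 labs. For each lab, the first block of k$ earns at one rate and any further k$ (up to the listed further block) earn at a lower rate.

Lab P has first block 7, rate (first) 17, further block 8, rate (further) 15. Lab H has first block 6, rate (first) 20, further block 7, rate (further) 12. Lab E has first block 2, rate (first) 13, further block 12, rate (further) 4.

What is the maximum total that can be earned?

269

Treat each block as its own option and order by rate: Lab H/first 20 > Lab P/first 17 > Lab P/second 15 > Lab E/first 13 > Lab H/second 12 > Lab E/second 4.
Fill Lab H first block (6 at 20) → 9 left.
Fill Lab P first block (7 at 17) → 2 left.
Lab P second at 15: only 2 left, fill 2.
Total = 20×6 + 17×7 + 15×2 = 269.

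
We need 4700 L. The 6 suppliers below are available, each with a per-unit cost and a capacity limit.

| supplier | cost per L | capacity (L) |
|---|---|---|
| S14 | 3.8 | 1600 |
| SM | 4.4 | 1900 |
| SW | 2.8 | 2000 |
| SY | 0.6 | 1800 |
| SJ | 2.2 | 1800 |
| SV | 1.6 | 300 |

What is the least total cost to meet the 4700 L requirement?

7760

Fill from the cheapest supplier first.
Take 1800 from SY at 0.6 → need 2900 more.
SV (1.6): use full 300 → 2600 L to go.
SJ at 2.2: take all 1800 L → 800 still needed.
SW at 2.8: take 800 of its 2000 → requirement met.
S14, SM: unused.
Cost = 1800×0.6 + 300×1.6 + 1800×2.2 + 800×2.8 = 7760.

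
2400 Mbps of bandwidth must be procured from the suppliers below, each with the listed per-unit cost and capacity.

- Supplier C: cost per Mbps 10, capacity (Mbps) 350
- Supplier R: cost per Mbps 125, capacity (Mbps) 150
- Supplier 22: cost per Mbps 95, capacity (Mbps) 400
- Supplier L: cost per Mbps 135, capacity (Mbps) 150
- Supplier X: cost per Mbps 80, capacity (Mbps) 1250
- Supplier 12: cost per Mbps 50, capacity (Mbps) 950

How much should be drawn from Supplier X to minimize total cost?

1100

Cheapest first:
Supplier C (10): use full 350 → 2050 Mbps to go.
Supplier 12 (50): use full 950 → 1100 Mbps to go.
Supplier X at 80: take 1100 of its 1250 → requirement met.
Supplier 22, Supplier R, Supplier L: unused.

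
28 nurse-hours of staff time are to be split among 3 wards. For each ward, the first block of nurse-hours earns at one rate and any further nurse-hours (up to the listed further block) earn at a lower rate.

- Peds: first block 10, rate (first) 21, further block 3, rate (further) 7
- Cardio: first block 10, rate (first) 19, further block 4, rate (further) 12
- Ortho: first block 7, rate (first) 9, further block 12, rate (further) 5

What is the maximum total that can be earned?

Treat each block as its own option and order by rate: Peds/T1 21 > Cardio/T1 19 > Cardio/T2 12 > Ortho/T1 9 > Peds/T2 7 > Ortho/T2 5.
Fill Peds T1 block (10 at 21) — 18 left.
Cardio T1 at 19: fill all 10 — 8 left.
Cardio T2 at 12: fill all 4 — 4 left.
Ortho/T1: +4 of 7 at 9; pool empty.
Total = 21×10 + 19×10 + 12×4 + 9×4 = 484.

484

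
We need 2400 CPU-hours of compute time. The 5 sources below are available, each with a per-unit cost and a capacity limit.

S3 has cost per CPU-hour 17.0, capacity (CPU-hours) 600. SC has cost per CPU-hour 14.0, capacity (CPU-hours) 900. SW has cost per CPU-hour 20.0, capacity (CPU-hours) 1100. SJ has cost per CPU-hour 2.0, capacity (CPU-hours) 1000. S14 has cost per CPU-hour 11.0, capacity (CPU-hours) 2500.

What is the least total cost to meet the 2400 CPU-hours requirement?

17400

Use sources in increasing cost order.
Take 1000 from SJ at 2.0 ; need 1400 more.
Take 1400 from S14 at 11.0 to finish.
SC, S3, SW: unused.
Cost = 1000×2.0 + 1400×11.0 = 17400.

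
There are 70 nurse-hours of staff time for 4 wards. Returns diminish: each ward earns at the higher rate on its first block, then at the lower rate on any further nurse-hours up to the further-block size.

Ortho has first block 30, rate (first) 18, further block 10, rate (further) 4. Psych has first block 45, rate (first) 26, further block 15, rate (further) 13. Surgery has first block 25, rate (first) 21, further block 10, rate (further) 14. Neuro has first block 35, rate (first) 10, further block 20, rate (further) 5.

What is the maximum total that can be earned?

1695

Rank every tier by rate: Psych/first 26 > Surgery/first 21 > Ortho/first 18 > Surgery/second 14 > Psych/second 13 > Neuro/first 10 > Neuro/second 5 > Ortho/second 4.
Psych first at 26: fill all 45 ; 25 left.
Surgery/first (21): +25 ; 0 left.
Total = 26×45 + 21×25 = 1695.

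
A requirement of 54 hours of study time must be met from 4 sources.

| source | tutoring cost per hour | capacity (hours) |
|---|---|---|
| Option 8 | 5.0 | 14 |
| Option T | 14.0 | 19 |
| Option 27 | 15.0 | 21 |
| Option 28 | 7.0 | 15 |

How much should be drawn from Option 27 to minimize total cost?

Use sources in increasing cost order.
Option 8 at 5.0: take all 14 hours — 40 still needed.
Option 28 (7.0): use full 15 — 25 hours to go.
Option T (14.0): use full 19 — 6 hours to go.
Take 6 from Option 27 at 15.0 to finish.

6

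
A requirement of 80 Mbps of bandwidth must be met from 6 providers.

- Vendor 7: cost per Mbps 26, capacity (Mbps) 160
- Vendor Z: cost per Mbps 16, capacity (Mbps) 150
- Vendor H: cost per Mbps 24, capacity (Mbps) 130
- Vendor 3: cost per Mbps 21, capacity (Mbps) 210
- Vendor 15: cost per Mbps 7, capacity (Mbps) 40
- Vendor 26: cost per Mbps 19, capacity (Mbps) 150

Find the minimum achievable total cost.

920

Use providers in increasing cost order.
Vendor 15 (7): use full 40 — 40 Mbps to go.
Vendor Z (16): take the remaining 40 — done.
Vendor 26, Vendor 3, Vendor H, Vendor 7: unused.
Cost = 40×7 + 40×16 = 920.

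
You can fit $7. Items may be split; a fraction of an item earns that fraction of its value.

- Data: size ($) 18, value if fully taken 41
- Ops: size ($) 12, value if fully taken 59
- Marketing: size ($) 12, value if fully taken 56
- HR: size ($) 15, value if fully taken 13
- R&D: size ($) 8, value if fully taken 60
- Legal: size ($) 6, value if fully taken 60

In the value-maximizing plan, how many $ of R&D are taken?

Best value per unit of size first: Legal 60/6≈10, R&D 60/8≈7.5, Ops 59/12≈4.92, Marketing 56/12≈4.67, Data 41/18≈2.28, HR 13/15≈0.867.
Take all of Legal (6 $, value 60) — 1 $ left.
Only 1 $ remain; take 1/8 of R&D for value 60×1/8 = 7.5.

1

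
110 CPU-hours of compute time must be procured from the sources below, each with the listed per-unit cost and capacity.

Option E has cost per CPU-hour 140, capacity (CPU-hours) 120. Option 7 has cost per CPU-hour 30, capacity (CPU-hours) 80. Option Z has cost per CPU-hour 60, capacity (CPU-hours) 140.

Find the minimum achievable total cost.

Cheapest first:
Option 7 at 30: take all 80 CPU-hours — 30 still needed.
Option Z at 60: take 30 of its 140 — requirement met.
Option E: unused.
Cost = 80×30 + 30×60 = 4200.

4200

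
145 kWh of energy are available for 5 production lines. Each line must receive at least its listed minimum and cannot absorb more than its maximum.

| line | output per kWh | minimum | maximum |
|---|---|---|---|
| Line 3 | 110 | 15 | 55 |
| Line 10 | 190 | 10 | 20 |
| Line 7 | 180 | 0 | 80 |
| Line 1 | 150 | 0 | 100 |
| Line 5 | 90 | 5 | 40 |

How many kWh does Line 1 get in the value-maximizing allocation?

Meeting every minimum uses 15+10+0+0+5 = 30 kWh, leaving 115.
Order the production lines by output per kWh: Line 10 190 > Line 7 180 > Line 1 150 > Line 3 110 > Line 5 90.
Line 10: +10 to 20 (cap) → 105 left.
Line 7 takes 80 more to reach its cap of 80 → 25 left.
Line 1: +25 (room for 100) → 25. Pool exhausted.

25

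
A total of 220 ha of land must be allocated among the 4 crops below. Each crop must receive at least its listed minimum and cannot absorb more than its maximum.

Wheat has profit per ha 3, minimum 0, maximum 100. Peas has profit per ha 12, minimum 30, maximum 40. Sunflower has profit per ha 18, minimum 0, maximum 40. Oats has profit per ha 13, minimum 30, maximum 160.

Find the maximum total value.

Meeting every minimum uses 0+30+0+30 = 60 ha, leaving 160.
Highest profit per ha first: Sunflower 18 > Oats 13 > Peas 12 > Wheat 3.
Sunflower takes 40 more to reach its cap of 40 ; 120 left.
Only 120 left; Oats takes them to reach 150.
Total = 12×30 + 18×40 + 13×150 = 3030.

3030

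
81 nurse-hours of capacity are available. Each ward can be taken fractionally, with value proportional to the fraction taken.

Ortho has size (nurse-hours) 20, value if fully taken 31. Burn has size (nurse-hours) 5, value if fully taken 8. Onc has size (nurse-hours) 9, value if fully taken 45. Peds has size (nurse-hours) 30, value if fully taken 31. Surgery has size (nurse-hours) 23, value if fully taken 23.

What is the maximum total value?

Rank by value-to-size ratio: Onc 45/9≈5, Burn 8/5≈1.6, Ortho 31/20≈1.55, Peds 31/30≈1.03, Surgery 23/23≈1.
Take all of Onc (9 nurse-hours, value 45) — 72 nurse-hours left.
Burn: take in full, 5 nurse-hours for value 8 — 67 left.
Take all of Ortho (20 nurse-hours, value 31) — 47 nurse-hours left.
All 30 nurse-hours of Peds fit (value 31) — 17 remain.
17 nurse-hours left: a 17/23 share of Surgery gives 23×17/23 = 17.
Total value = 132.

132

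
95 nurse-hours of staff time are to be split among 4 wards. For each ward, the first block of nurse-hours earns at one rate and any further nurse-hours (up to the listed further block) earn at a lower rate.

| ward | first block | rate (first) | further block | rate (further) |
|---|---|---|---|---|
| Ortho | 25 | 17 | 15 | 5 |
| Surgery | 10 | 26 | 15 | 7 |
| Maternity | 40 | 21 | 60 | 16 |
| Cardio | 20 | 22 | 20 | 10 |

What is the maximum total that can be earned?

Rank every tier by rate: Surgery/T1 26 > Cardio/T1 22 > Maternity/T1 21 > Ortho/T1 17 > Maternity/T2 16 > Cardio/T2 10 > Surgery/T2 7 > Ortho/T2 5.
Fill Surgery T1 block (10 at 26) — 85 left.
Fill Cardio T1 block (20 at 22) — 65 left.
Maternity T1 at 21: fill all 40 — 25 left.
Ortho/T1 (17): +25 — 0 left.
Total = 26×10 + 22×20 + 21×40 + 17×25 = 1965.

1965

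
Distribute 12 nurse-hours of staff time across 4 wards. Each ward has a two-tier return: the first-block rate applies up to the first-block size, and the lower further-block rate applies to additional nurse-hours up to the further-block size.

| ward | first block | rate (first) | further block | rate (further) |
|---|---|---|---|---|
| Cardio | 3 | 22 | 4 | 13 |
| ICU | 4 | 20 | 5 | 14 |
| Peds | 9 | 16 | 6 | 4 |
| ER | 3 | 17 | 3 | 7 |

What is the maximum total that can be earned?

229

Order all 8 blocks by rate: Cardio/first 22 > ICU/first 20 > ER/first 17 > Peds/first 16 > ICU/second 14 > Cardio/second 13 > ER/second 7 > Peds/second 4.
Cardio/first (22): +3 — 9 left.
Fill ICU first block (4 at 20) — 5 left.
Fill ER first block (3 at 17) — 2 left.
2 remain; put them into Peds first at 16.
Total = 22×3 + 20×4 + 17×3 + 16×2 = 229.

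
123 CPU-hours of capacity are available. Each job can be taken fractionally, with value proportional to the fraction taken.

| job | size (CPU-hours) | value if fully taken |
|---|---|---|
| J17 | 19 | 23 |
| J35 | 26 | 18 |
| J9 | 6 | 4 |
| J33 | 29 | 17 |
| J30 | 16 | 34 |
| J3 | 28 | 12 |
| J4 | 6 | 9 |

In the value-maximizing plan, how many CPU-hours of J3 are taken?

Rank by value-to-size ratio: J30 34/16≈2.12, J4 9/6≈1.5, J17 23/19≈1.21, J35 18/26≈0.692, J9 4/6≈0.667, J33 17/29≈0.586, J3 12/28≈0.429.
J30: take in full, 16 CPU-hours for value 34 ; 107 left.
All 6 CPU-hours of J4 fit (value 9) ; 101 remain.
All 19 CPU-hours of J17 fit (value 23) ; 82 remain.
Take all of J35 (26 CPU-hours, value 18) ; 56 CPU-hours left.
J9: take in full, 6 CPU-hours for value 4 ; 50 left.
All 29 CPU-hours of J33 fit (value 17) ; 21 remain.
Fill the last 21 CPU-hours with part of J3: 21/28 of it earns 9.

21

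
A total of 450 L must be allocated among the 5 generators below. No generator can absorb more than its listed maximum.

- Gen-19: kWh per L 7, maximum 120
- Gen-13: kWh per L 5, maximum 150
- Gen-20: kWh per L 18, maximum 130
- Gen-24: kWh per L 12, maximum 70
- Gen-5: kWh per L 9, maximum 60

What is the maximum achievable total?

Highest kWh per L first: Gen-20 18 > Gen-24 12 > Gen-5 9 > Gen-19 7 > Gen-13 5.
Give Gen-20 130 to hit its cap of 130 — 320 left.
Give Gen-24 70 to hit its cap of 70 — 250 left.
Gen-5 takes 60 to reach its cap of 60 — 190 left.
Give Gen-19 120 to hit its cap of 120 — 70 left.
Only 70 left; Gen-13 takes them to reach 70.
Total = 7×120 + 5×70 + 18×130 + 12×70 + 9×60 = 4910.

4910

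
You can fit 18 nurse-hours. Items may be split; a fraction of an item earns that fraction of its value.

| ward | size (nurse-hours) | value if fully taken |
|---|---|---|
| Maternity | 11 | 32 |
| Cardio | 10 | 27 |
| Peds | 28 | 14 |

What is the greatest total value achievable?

Rank by value-to-size ratio: Maternity 32/11≈2.91, Cardio 27/10≈2.7, Peds 14/28≈0.5.
Maternity: take in full, 11 nurse-hours for value 32 → 7 left.
Fill the last 7 nurse-hours with part of Cardio: 7/10 of it earns 18.9.
Total value = 50.9.

50.9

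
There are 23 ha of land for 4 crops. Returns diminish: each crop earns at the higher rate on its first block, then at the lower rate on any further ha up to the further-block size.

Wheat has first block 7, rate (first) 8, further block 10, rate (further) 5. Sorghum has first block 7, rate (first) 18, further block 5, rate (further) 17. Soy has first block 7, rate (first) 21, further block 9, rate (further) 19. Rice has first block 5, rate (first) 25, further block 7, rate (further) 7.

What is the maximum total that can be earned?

479

Order all 8 blocks by rate: Rice/first 25 > Soy/first 21 > Soy/second 19 > Sorghum/first 18 > Sorghum/second 17 > Wheat/first 8 > Rice/second 7 > Wheat/second 5.
Rice/first (25): +5 ; 18 left.
Soy/first (21): +7 ; 11 left.
Fill Soy second block (9 at 19) ; 2 left.
Sorghum/first: +2 of 7 at 18; pool empty.
Total = 25×5 + 21×7 + 19×9 + 18×2 = 479.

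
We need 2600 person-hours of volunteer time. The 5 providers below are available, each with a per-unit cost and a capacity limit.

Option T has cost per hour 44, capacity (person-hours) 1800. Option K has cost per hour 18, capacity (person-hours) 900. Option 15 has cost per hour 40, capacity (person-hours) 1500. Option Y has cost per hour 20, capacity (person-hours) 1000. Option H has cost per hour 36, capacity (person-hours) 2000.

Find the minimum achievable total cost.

61400

Fill from the cheapest provider first.
Take 900 from Option K at 18 — need 1700 more.
Take 1000 from Option Y at 20 — need 700 more.
Take 700 from Option H at 36 to finish.
Option 15, Option T: unused.
Cost = 900×18 + 1000×20 + 700×36 = 61400.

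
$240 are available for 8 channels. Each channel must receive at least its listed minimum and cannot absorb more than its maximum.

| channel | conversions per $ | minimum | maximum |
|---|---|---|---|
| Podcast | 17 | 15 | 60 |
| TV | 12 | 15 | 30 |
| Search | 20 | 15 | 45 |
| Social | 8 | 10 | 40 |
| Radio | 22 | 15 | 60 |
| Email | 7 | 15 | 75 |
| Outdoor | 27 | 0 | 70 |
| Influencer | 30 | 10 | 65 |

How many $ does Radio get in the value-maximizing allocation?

Meeting every minimum uses 15+15+15+10+15+15+0+10 = 95 $, leaving 145.
Rank by conversions per $: Influencer 30 > Outdoor 27 > Radio 22 > Search 20 > Podcast 17 > TV 12 > Social 8 > Email 7.
Give Influencer 55 more to hit its cap of 65 ; 90 left.
Outdoor takes 70 more to reach its cap of 70 ; 20 left.
Only 20 left; Radio takes them to reach 35.

35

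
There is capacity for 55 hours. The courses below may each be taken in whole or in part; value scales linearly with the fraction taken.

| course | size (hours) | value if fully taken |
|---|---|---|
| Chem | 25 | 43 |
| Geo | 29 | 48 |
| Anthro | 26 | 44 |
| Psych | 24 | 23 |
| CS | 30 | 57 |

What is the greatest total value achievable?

Rank by value-to-size ratio: CS 57/30≈1.9, Chem 43/25≈1.72, Anthro 44/26≈1.69, Geo 48/29≈1.66, Psych 23/24≈0.958.
CS: take in full, 30 hours for value 57 → 25 left.
Take all of Chem (25 hours, value 43) → 0 hours left.
Total value = 100.

100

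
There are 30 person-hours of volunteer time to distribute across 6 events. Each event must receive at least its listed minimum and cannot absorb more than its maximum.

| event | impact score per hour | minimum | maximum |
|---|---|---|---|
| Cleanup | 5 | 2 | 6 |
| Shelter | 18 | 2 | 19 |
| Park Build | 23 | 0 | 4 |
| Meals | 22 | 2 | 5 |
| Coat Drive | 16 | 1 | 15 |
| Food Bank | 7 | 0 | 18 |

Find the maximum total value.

Meeting every minimum uses 2+2+0+2+1+0 = 7 person-hours, leaving 23.
Rank by impact score per hour: Park Build 23 > Meals 22 > Shelter 18 > Coat Drive 16 > Food Bank 7 > Cleanup 5.
Park Build takes 4 more to reach its cap of 4 → 19 left.
Meals takes 3 more to reach its cap of 5 → 16 left.
Only 16 left; Shelter takes them to reach 18.
Total = 5×2 + 18×18 + 23×4 + 22×5 + 16×1 = 552.

552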